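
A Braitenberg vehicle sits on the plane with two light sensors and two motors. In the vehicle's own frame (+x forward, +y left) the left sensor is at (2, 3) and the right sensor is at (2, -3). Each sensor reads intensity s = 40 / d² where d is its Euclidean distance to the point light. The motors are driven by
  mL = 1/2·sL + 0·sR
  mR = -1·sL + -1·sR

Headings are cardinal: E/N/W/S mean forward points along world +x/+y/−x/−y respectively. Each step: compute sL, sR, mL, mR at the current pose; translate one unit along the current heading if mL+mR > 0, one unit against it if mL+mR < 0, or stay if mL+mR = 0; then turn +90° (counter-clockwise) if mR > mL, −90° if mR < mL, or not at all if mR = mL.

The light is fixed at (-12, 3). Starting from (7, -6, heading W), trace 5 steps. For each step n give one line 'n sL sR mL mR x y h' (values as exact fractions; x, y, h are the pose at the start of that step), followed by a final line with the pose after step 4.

n=0: pose=(7,-6,W); sL=40/433, sR=8/65; mL=20/433, mR=-6064/28145; mL+mR=-4764/28145 → advance -1; mR−mL=-7364/28145 → turn -1·90°
n=1: pose=(8,-6,N); sL=20/169, sR=20/289; mL=10/169, mR=-9160/48841; mL+mR=-6270/48841 → advance -1; mR−mL=-12050/48841 → turn -1·90°
n=2: pose=(8,-7,E); sL=40/533, sR=40/653; mL=20/533, mR=-47440/348049; mL+mR=-34380/348049 → advance -1; mR−mL=-60500/348049 → turn -1·90°
n=3: pose=(7,-7,S); sL=10/157, sR=1/10; mL=5/157, mR=-257/1570; mL+mR=-207/1570 → advance -1; mR−mL=-307/1570 → turn -1·90°
n=4: pose=(7,-6,W); sL=40/433, sR=8/65; mL=20/433, mR=-6064/28145; mL+mR=-4764/28145 → advance -1; mR−mL=-7364/28145 → turn -1·90°

0 40/433 8/65 20/433 -6064/28145 7 -6 W
1 20/169 20/289 10/169 -9160/48841 8 -6 N
2 40/533 40/653 20/533 -47440/348049 8 -7 E
3 10/157 1/10 5/157 -257/1570 7 -7 S
4 40/433 8/65 20/433 -6064/28145 7 -6 W
final 8 -6 N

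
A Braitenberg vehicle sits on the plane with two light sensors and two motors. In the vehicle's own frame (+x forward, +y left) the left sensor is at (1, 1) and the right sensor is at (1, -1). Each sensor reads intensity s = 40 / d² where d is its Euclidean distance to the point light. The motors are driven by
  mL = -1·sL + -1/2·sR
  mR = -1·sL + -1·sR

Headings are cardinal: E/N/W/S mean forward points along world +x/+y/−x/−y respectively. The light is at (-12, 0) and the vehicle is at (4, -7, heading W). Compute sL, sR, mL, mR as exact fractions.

left sensor world pos  = (3, -8); dL² = 289
right sensor world pos = (3, -6); dR² = 261
sL = 40/289 = 40/289
sR = 40/261 = 40/261
mL = -1·sL + -1/2·sR = -16220/75429
mR = -1·sL + -1·sR = -22000/75429

40/289 40/261 -16220/75429 -22000/75429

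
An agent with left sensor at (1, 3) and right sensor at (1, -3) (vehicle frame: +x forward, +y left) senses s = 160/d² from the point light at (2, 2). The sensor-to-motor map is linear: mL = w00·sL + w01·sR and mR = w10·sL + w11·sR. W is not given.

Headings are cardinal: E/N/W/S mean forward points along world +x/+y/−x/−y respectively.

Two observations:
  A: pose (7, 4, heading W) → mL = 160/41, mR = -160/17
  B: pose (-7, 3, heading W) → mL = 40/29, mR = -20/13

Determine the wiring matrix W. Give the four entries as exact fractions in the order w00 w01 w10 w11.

obs A: pose=(7,4,W) → sL=160/17, sR=160/41, mL=160/41, mR=-160/17
obs B: pose=(-7,3,W) → sL=20/13, sR=40/29, mL=40/29, mR=-20/13
sensor matrix S = [[160/17, 160/41], [20/13, 40/29]]; det S = 1833600/262769
solve [mL_A; mL_B] = S·[w00; w01] and [mR_A; mR_B] = S·[w10; w11]:
  w00 = 0, w01 = 1, w10 = -1, w11 = 0

0 1 -1 0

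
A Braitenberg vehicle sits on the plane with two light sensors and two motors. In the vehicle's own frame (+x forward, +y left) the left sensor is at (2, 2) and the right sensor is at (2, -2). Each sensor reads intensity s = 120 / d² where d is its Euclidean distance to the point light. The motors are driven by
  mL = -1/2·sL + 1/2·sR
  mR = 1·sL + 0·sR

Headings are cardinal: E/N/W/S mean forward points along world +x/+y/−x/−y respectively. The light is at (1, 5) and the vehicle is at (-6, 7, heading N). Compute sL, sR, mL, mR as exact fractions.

left sensor world pos  = (-8, 9); dL² = 97
right sensor world pos = (-4, 9); dR² = 41
sL = 120/97 = 120/97
sR = 120/41 = 120/41
mL = -1/2·sL + 1/2·sR = 3360/3977
mR = 1·sL + 0·sR = 120/97

120/97 120/41 3360/3977 120/97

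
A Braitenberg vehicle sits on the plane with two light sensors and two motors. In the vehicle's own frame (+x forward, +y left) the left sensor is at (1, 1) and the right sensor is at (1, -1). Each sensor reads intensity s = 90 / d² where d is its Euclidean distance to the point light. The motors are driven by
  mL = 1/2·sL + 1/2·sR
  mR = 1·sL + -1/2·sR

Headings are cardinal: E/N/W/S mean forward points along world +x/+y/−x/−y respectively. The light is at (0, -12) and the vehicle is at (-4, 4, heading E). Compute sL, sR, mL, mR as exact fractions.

left sensor world pos  = (-3, 5); dL² = 298
right sensor world pos = (-3, 3); dR² = 234
sL = 90/298 = 45/149
sR = 90/234 = 5/13
mL = 1/2·sL + 1/2·sR = 665/1937
mR = 1·sL + -1/2·sR = 425/3874

45/149 5/13 665/1937 425/3874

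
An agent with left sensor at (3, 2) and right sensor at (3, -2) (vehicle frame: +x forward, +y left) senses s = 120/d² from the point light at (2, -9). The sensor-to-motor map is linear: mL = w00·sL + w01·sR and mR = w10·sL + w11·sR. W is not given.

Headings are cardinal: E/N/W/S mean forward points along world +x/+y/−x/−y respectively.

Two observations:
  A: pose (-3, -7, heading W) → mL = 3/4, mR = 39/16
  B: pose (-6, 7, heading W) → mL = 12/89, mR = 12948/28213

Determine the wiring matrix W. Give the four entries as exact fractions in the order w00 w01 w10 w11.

obs A: pose=(-3,-7,W) → sL=15/8, sR=3/2, mL=3/4, mR=39/16
obs B: pose=(-6,7,W) → sL=120/317, sR=24/89, mL=12/89, mR=12948/28213
sensor matrix S = [[15/8, 3/2], [120/317, 24/89]]; det S = -1755/28213
solve [mL_A; mL_B] = S·[w00; w01] and [mR_A; mR_B] = S·[w10; w11]:
  w00 = 0, w01 = 1/2, w10 = 1/2, w11 = 1

0 1/2 1/2 1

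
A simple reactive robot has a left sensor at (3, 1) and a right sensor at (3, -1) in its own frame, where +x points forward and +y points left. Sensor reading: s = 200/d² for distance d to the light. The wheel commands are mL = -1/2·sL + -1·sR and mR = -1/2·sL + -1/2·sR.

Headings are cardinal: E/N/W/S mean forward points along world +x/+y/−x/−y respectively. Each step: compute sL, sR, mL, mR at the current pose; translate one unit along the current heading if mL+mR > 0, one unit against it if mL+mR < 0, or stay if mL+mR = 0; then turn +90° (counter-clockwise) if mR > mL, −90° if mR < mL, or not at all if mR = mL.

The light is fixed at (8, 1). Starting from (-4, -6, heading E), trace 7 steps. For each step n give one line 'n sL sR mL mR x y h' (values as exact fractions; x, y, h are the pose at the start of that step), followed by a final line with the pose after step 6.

0 200/117 40/29 -7580/3393 -5240/3393 -4 -6 E
1 50/53 5/4 -365/212 -465/424 -5 -6 N
2 200/337 40/61 -19580/20557 -12840/20557 -5 -7 W
3 100/121 20/29 -3870/3509 -2660/3509 -4 -7 S
4 200/117 40/29 -7580/3393 -5240/3393 -4 -6 E
5 50/53 5/4 -365/212 -465/424 -5 -6 N
6 200/337 40/61 -19580/20557 -12840/20557 -5 -7 W
final -4 -7 S

n=0: pose=(-4,-6,E); sL=200/117, sR=40/29; mL=-7580/3393, mR=-5240/3393; mL+mR=-12820/3393 → advance -1; mR−mL=20/29 → turn +1·90°
n=1: pose=(-5,-6,N); sL=50/53, sR=5/4; mL=-365/212, mR=-465/424; mL+mR=-1195/424 → advance -1; mR−mL=5/8 → turn +1·90°
n=2: pose=(-5,-7,W); sL=200/337, sR=40/61; mL=-19580/20557, mR=-12840/20557; mL+mR=-32420/20557 → advance -1; mR−mL=20/61 → turn +1·90°
n=3: pose=(-4,-7,S); sL=100/121, sR=20/29; mL=-3870/3509, mR=-2660/3509; mL+mR=-6530/3509 → advance -1; mR−mL=10/29 → turn +1·90°
n=4: pose=(-4,-6,E); sL=200/117, sR=40/29; mL=-7580/3393, mR=-5240/3393; mL+mR=-12820/3393 → advance -1; mR−mL=20/29 → turn +1·90°
n=5: pose=(-5,-6,N); sL=50/53, sR=5/4; mL=-365/212, mR=-465/424; mL+mR=-1195/424 → advance -1; mR−mL=5/8 → turn +1·90°
n=6: pose=(-5,-7,W); sL=200/337, sR=40/61; mL=-19580/20557, mR=-12840/20557; mL+mR=-32420/20557 → advance -1; mR−mL=20/61 → turn +1·90°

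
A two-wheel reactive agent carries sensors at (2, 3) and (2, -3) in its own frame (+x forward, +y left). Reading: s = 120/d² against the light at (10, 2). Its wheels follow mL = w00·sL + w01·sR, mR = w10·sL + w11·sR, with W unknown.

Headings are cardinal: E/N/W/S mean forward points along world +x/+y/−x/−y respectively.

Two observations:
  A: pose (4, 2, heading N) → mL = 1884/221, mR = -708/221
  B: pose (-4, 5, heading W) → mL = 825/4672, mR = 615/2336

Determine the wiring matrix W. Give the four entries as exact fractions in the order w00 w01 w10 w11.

-1/2 1 1 -1/2

obs A: pose=(4,2,N) → sL=24/17, sR=120/13, mL=1884/221, mR=-708/221
obs B: pose=(-4,5,W) → sL=15/32, sR=30/73, mL=825/4672, mR=615/2336
sensor matrix S = [[24/17, 120/13], [15/32, 30/73]]; det S = -241785/64532
solve [mL_A; mL_B] = S·[w00; w01] and [mR_A; mR_B] = S·[w10; w11]:
  w00 = -1/2, w01 = 1, w10 = 1, w11 = -1/2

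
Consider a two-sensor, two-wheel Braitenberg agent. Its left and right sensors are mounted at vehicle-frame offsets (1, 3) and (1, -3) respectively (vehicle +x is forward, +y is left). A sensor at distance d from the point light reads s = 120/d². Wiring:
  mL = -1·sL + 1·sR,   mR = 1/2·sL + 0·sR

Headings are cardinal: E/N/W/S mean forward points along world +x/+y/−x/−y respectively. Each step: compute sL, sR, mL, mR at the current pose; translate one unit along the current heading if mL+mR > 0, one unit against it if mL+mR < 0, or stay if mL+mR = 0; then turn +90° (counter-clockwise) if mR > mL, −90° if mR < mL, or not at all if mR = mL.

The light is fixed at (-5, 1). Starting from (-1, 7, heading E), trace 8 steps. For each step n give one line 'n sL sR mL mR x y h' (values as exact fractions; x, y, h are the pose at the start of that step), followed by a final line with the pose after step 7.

n=0: pose=(-1,7,E); sL=60/53, sR=60/17; mL=2160/901, mR=30/53; mL+mR=2670/901 → advance +1; mR−mL=-1650/901 → turn -1·90°
n=1: pose=(0,7,S); sL=120/89, sR=120/29; mL=7200/2581, mR=60/89; mL+mR=8940/2581 → advance +1; mR−mL=-5460/2581 → turn -1·90°
n=2: pose=(0,6,W); sL=6, sR=3/2; mL=-9/2, mR=3; mL+mR=-3/2 → advance -1; mR−mL=15/2 → turn +1·90°
n=3: pose=(1,6,S); sL=120/97, sR=24/5; mL=1728/485, mR=60/97; mL+mR=2028/485 → advance +1; mR−mL=-1428/485 → turn -1·90°
n=4: pose=(1,5,W); sL=60/13, sR=60/37; mL=-1440/481, mR=30/13; mL+mR=-330/481 → advance -1; mR−mL=2550/481 → turn +1·90°
n=5: pose=(2,5,S); sL=120/109, sR=24/5; mL=2016/545, mR=60/109; mL+mR=2316/545 → advance +1; mR−mL=-1716/545 → turn -1·90°
n=6: pose=(2,4,W); sL=10/3, sR=5/3; mL=-5/3, mR=5/3; mL+mR=0 → advance +0; mR−mL=10/3 → turn +1·90°
n=7: pose=(2,4,S); sL=15/13, sR=6; mL=63/13, mR=15/26; mL+mR=141/26 → advance +1; mR−mL=-111/26 → turn -1·90°

0 60/53 60/17 2160/901 30/53 -1 7 E
1 120/89 120/29 7200/2581 60/89 0 7 S
2 6 3/2 -9/2 3 0 6 W
3 120/97 24/5 1728/485 60/97 1 6 S
4 60/13 60/37 -1440/481 30/13 1 5 W
5 120/109 24/5 2016/545 60/109 2 5 S
6 10/3 5/3 -5/3 5/3 2 4 W
7 15/13 6 63/13 15/26 2 4 S
final 2 3 W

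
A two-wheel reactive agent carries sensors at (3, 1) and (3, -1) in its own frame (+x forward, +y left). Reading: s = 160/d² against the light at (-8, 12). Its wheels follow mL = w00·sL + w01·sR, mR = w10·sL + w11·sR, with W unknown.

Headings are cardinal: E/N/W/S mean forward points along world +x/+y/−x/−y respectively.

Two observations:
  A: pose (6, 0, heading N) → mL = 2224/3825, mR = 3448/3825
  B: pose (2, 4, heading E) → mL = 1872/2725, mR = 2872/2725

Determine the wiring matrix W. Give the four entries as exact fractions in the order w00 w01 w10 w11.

1/2 1/2 1 1/2

obs A: pose=(6,0,N) → sL=16/25, sR=80/153, mL=2224/3825, mR=3448/3825
obs B: pose=(2,4,E) → sL=80/109, sR=16/25, mL=1872/2725, mR=2872/2725
sensor matrix S = [[16/25, 80/153], [80/109, 16/25]]; det S = 269312/10423125
solve [mL_A; mL_B] = S·[w00; w01] and [mR_A; mR_B] = S·[w10; w11]:
  w00 = 1/2, w01 = 1/2, w10 = 1, w11 = 1/2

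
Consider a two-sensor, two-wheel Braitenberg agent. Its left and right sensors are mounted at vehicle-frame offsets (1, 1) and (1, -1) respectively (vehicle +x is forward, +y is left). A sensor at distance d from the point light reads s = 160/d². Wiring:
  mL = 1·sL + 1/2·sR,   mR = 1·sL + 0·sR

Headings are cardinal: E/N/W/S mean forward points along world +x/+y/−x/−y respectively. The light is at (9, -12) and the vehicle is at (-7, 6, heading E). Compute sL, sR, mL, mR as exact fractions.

80/293 80/257 32280/75301 80/293

left sensor world pos  = (-6, 7); dL² = 586
right sensor world pos = (-6, 5); dR² = 514
sL = 160/586 = 80/293
sR = 160/514 = 80/257
mL = 1·sL + 1/2·sR = 32280/75301
mR = 1·sL + 0·sR = 80/293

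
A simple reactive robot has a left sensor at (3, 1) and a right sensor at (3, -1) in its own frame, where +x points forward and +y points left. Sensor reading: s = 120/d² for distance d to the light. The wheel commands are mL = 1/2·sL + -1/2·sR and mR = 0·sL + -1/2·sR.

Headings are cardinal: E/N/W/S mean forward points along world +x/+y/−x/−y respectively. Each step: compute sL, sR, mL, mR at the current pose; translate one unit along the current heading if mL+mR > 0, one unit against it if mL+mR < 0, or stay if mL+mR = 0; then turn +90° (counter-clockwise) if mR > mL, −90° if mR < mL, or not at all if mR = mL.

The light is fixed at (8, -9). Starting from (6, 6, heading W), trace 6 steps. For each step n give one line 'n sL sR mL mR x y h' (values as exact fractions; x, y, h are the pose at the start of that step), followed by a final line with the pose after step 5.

n=0: pose=(6,6,W); sL=120/221, sR=120/281; mL=3600/62101, mR=-60/281; mL+mR=-9660/62101 → advance -1; mR−mL=-60/221 → turn -1·90°
n=1: pose=(7,6,N); sL=15/41, sR=10/27; mL=-5/2214, mR=-5/27; mL+mR=-415/2214 → advance -1; mR−mL=-15/82 → turn -1·90°
n=2: pose=(7,5,E); sL=120/229, sR=120/173; mL=-3360/39617, mR=-60/173; mL+mR=-17100/39617 → advance -1; mR−mL=-60/229 → turn -1·90°
n=3: pose=(6,5,S); sL=60/61, sR=12/13; mL=24/793, mR=-6/13; mL+mR=-342/793 → advance -1; mR−mL=-30/61 → turn -1·90°
n=4: pose=(6,6,W); sL=120/221, sR=120/281; mL=3600/62101, mR=-60/281; mL+mR=-9660/62101 → advance -1; mR−mL=-60/221 → turn -1·90°
n=5: pose=(7,6,N); sL=15/41, sR=10/27; mL=-5/2214, mR=-5/27; mL+mR=-415/2214 → advance -1; mR−mL=-15/82 → turn -1·90°

0 120/221 120/281 3600/62101 -60/281 6 6 W
1 15/41 10/27 -5/2214 -5/27 7 6 N
2 120/229 120/173 -3360/39617 -60/173 7 5 E
3 60/61 12/13 24/793 -6/13 6 5 S
4 120/221 120/281 3600/62101 -60/281 6 6 W
5 15/41 10/27 -5/2214 -5/27 7 6 N
final 7 5 E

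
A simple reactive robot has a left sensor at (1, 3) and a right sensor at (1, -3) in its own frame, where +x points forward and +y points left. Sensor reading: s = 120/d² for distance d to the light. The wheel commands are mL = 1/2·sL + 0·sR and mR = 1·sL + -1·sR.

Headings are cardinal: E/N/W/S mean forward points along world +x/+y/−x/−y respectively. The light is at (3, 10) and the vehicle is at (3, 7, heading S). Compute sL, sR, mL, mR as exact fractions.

24/5 24/5 12/5 0

left sensor world pos  = (6, 6); dL² = 25
right sensor world pos = (0, 6); dR² = 25
sL = 120/25 = 24/5
sR = 120/25 = 24/5
mL = 1/2·sL + 0·sR = 12/5
mR = 1·sL + -1·sR = 0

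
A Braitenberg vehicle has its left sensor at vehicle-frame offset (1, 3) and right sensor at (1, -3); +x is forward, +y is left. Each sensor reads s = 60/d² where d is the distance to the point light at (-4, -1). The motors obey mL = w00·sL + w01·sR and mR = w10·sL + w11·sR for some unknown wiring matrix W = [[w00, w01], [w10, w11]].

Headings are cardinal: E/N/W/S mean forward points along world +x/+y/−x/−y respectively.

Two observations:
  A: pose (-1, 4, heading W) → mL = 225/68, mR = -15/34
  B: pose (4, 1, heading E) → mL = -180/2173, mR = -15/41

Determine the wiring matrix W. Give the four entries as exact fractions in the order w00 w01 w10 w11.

1/2 -1/2 0 -1/2

obs A: pose=(-1,4,W) → sL=15/2, sR=15/17, mL=225/68, mR=-15/34
obs B: pose=(4,1,E) → sL=30/53, sR=30/41, mL=-180/2173, mR=-15/41
sensor matrix S = [[15/2, 15/17], [30/53, 30/41]]; det S = 184275/36941
solve [mL_A; mL_B] = S·[w00; w01] and [mR_A; mR_B] = S·[w10; w11]:
  w00 = 1/2, w01 = -1/2, w10 = 0, w11 = -1/2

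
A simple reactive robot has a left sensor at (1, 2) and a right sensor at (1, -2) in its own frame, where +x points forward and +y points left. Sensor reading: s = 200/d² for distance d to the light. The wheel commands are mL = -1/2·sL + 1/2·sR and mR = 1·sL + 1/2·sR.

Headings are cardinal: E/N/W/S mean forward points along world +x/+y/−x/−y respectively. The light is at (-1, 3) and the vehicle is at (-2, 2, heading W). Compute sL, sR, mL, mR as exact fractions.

200/13 40 160/13 460/13

left sensor world pos  = (-3, 0); dL² = 13
right sensor world pos = (-3, 4); dR² = 5
sL = 200/13 = 200/13
sR = 200/5 = 40
mL = -1/2·sL + 1/2·sR = 160/13
mR = 1·sL + 1/2·sR = 460/13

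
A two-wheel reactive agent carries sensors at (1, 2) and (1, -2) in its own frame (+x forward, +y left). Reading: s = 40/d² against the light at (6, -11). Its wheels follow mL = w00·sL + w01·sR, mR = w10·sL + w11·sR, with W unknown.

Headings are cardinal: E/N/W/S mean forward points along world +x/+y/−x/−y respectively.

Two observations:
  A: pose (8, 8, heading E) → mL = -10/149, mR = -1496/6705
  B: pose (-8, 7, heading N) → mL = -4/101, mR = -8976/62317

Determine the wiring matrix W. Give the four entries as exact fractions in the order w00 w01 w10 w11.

obs A: pose=(8,8,E) → sL=4/45, sR=20/149, mL=-10/149, mR=-1496/6705
obs B: pose=(-8,7,N) → sL=40/617, sR=8/101, mL=-4/101, mR=-8976/62317
sensor matrix S = [[4/45, 20/149], [40/617, 8/101]]; det S = -694144/417835485
solve [mL_A; mL_B] = S·[w00; w01] and [mR_A; mR_B] = S·[w10; w11]:
  w00 = 0, w01 = -1/2, w10 = -1, w11 = -1

0 -1/2 -1 -1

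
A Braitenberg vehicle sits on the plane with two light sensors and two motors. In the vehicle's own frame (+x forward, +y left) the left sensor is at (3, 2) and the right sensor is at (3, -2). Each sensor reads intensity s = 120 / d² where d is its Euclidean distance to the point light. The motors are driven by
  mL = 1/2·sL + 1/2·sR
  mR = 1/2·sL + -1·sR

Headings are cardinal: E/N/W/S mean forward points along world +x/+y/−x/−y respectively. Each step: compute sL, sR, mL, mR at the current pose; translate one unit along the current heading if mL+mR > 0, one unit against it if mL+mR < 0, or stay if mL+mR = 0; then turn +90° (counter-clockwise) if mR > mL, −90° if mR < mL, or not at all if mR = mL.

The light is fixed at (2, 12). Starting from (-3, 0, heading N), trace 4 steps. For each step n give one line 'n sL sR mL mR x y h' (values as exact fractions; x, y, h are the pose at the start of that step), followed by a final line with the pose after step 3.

0 12/13 4/3 44/39 -34/39 -3 0 N
1 24/17 120/173 3096/2941 36/2941 -3 1 E
2 3/5 15/29 81/145 -63/290 -2 1 S
3 24/49 120/149 4728/7301 -4092/7301 -2 0 W
final -3 0 N

n=0: pose=(-3,0,N); sL=12/13, sR=4/3; mL=44/39, mR=-34/39; mL+mR=10/39 → advance +1; mR−mL=-2 → turn -1·90°
n=1: pose=(-3,1,E); sL=24/17, sR=120/173; mL=3096/2941, mR=36/2941; mL+mR=3132/2941 → advance +1; mR−mL=-180/173 → turn -1·90°
n=2: pose=(-2,1,S); sL=3/5, sR=15/29; mL=81/145, mR=-63/290; mL+mR=99/290 → advance +1; mR−mL=-45/58 → turn -1·90°
n=3: pose=(-2,0,W); sL=24/49, sR=120/149; mL=4728/7301, mR=-4092/7301; mL+mR=636/7301 → advance +1; mR−mL=-180/149 → turn -1·90°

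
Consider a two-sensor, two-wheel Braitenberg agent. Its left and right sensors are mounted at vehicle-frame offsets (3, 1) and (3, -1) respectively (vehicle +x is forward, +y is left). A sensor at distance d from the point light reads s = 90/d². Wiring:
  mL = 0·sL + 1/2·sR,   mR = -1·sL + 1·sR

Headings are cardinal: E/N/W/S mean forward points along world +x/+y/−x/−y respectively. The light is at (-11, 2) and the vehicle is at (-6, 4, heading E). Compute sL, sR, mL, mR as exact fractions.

90/73 18/13 9/13 144/949

left sensor world pos  = (-3, 5); dL² = 73
right sensor world pos = (-3, 3); dR² = 65
sL = 90/73 = 90/73
sR = 90/65 = 18/13
mL = 0·sL + 1/2·sR = 9/13
mR = -1·sL + 1·sR = 144/949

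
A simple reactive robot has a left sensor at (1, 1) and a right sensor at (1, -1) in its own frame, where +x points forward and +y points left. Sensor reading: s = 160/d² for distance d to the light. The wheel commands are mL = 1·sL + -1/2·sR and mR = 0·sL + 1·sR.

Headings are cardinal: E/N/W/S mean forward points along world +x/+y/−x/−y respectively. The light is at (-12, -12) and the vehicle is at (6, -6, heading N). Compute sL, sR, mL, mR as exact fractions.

80/169 16/41 1928/6929 16/41

left sensor world pos  = (5, -5); dL² = 338
right sensor world pos = (7, -5); dR² = 410
sL = 160/338 = 80/169
sR = 160/410 = 16/41
mL = 1·sL + -1/2·sR = 1928/6929
mR = 0·sL + 1·sR = 16/41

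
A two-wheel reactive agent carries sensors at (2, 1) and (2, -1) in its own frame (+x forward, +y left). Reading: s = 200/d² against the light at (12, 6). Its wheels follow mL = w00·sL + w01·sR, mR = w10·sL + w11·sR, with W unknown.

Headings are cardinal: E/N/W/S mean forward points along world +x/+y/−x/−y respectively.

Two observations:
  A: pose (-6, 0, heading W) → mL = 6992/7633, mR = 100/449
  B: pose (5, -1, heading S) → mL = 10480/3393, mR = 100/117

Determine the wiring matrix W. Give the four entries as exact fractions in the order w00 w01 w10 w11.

obs A: pose=(-6,0,W) → sL=200/449, sR=8/17, mL=6992/7633, mR=100/449
obs B: pose=(5,-1,S) → sL=200/117, sR=40/29, mL=10480/3393, mR=100/117
sensor matrix S = [[200/449, 8/17], [200/117, 40/29]]; det S = -4921600/25898769
solve [mL_A; mL_B] = S·[w00; w01] and [mR_A; mR_B] = S·[w10; w11]:
  w00 = 1, w01 = 1, w10 = 1/2, w11 = 0

1 1 1/2 0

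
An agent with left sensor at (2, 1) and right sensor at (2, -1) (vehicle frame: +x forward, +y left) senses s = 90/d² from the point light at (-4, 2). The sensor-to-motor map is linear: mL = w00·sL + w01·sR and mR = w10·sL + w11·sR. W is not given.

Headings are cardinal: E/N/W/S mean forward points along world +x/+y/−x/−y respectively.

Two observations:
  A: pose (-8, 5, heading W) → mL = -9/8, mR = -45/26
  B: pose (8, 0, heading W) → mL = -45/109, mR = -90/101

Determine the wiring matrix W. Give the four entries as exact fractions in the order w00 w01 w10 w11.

obs A: pose=(-8,5,W) → sL=9/4, sR=45/26, mL=-9/8, mR=-45/26
obs B: pose=(8,0,W) → sL=90/109, sR=90/101, mL=-45/109, mR=-90/101
sensor matrix S = [[9/4, 45/26], [90/109, 90/101]]; det S = 164835/286234
solve [mL_A; mL_B] = S·[w00; w01] and [mR_A; mR_B] = S·[w10; w11]:
  w00 = -1/2, w01 = 0, w10 = 0, w11 = -1

-1/2 0 0 -1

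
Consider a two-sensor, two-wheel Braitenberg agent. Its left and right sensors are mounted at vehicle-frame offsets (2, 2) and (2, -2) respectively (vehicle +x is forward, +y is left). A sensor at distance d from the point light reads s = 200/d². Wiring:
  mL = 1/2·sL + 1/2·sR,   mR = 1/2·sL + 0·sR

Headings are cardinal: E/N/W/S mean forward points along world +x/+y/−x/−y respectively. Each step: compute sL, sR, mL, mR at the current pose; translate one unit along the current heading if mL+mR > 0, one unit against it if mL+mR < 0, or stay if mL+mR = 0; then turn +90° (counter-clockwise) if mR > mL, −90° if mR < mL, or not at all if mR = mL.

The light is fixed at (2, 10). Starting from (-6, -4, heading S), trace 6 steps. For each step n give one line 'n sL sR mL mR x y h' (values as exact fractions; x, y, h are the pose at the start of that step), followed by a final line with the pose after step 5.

n=0: pose=(-6,-4,S); sL=50/73, sR=50/89; mL=4050/6497, mR=25/73; mL+mR=6275/6497 → advance +1; mR−mL=-25/89 → turn -1·90°
n=1: pose=(-6,-5,W); sL=200/389, sR=200/269; mL=65800/104641, mR=100/389; mL+mR=92700/104641 → advance +1; mR−mL=-100/269 → turn -1·90°
n=2: pose=(-7,-5,N); sL=20/29, sR=100/109; mL=2540/3161, mR=10/29; mL+mR=3630/3161 → advance +1; mR−mL=-50/109 → turn -1·90°
n=3: pose=(-7,-4,E); sL=200/193, sR=40/61; mL=9960/11773, mR=100/193; mL+mR=16060/11773 → advance +1; mR−mL=-20/61 → turn -1·90°
n=4: pose=(-6,-4,S); sL=50/73, sR=50/89; mL=4050/6497, mR=25/73; mL+mR=6275/6497 → advance +1; mR−mL=-25/89 → turn -1·90°
n=5: pose=(-6,-5,W); sL=200/389, sR=200/269; mL=65800/104641, mR=100/389; mL+mR=92700/104641 → advance +1; mR−mL=-100/269 → turn -1·90°

0 50/73 50/89 4050/6497 25/73 -6 -4 S
1 200/389 200/269 65800/104641 100/389 -6 -5 W
2 20/29 100/109 2540/3161 10/29 -7 -5 N
3 200/193 40/61 9960/11773 100/193 -7 -4 E
4 50/73 50/89 4050/6497 25/73 -6 -4 S
5 200/389 200/269 65800/104641 100/389 -6 -5 W
final -7 -5 N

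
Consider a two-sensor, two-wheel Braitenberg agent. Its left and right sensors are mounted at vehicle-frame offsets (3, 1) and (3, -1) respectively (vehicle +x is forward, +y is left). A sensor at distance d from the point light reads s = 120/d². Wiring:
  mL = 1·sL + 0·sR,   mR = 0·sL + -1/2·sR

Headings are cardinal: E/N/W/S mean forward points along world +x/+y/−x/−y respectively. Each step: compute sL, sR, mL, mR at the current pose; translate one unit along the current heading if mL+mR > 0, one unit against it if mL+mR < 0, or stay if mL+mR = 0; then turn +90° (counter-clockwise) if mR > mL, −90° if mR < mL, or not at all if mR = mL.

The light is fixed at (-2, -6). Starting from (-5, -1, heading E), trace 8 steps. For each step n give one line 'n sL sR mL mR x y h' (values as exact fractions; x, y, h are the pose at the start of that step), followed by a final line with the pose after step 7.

0 10/3 15/2 10/3 -15/4 -5 -1 E
1 120/13 120/29 120/13 -60/29 -6 -1 S
2 60/29 60/37 60/29 -30/37 -6 -2 W
3 24/17 24/13 24/17 -12/13 -7 -2 N
4 3 6 3 -3 -7 -1 E
5 6 3 6 -3/2 -7 -1 S
6 120/73 120/89 120/73 -60/89 -7 -2 W
7 60/49 60/37 60/49 -30/37 -8 -2 N
final -8 -1 E

n=0: pose=(-5,-1,E); sL=10/3, sR=15/2; mL=10/3, mR=-15/4; mL+mR=-5/12 → advance -1; mR−mL=-85/12 → turn -1·90°
n=1: pose=(-6,-1,S); sL=120/13, sR=120/29; mL=120/13, mR=-60/29; mL+mR=2700/377 → advance +1; mR−mL=-4260/377 → turn -1·90°
n=2: pose=(-6,-2,W); sL=60/29, sR=60/37; mL=60/29, mR=-30/37; mL+mR=1350/1073 → advance +1; mR−mL=-3090/1073 → turn -1·90°
n=3: pose=(-7,-2,N); sL=24/17, sR=24/13; mL=24/17, mR=-12/13; mL+mR=108/221 → advance +1; mR−mL=-516/221 → turn -1·90°
n=4: pose=(-7,-1,E); sL=3, sR=6; mL=3, mR=-3; mL+mR=0 → advance +0; mR−mL=-6 → turn -1·90°
n=5: pose=(-7,-1,S); sL=6, sR=3; mL=6, mR=-3/2; mL+mR=9/2 → advance +1; mR−mL=-15/2 → turn -1·90°
n=6: pose=(-7,-2,W); sL=120/73, sR=120/89; mL=120/73, mR=-60/89; mL+mR=6300/6497 → advance +1; mR−mL=-15060/6497 → turn -1·90°
n=7: pose=(-8,-2,N); sL=60/49, sR=60/37; mL=60/49, mR=-30/37; mL+mR=750/1813 → advance +1; mR−mL=-3690/1813 → turn -1·90°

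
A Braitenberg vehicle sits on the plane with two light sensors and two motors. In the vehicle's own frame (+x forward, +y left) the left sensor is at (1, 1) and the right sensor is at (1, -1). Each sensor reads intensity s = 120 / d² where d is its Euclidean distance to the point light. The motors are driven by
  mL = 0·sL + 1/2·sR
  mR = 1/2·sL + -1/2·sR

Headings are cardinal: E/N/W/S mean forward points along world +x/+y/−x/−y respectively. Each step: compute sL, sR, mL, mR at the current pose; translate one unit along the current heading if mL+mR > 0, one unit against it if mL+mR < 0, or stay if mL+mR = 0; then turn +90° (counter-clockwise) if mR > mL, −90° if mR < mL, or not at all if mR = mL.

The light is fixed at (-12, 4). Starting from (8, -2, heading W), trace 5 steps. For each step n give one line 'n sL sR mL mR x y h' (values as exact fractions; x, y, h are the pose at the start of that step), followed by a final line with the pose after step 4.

n=0: pose=(8,-2,W); sL=12/41, sR=60/193; mL=30/193, mR=-72/7913; mL+mR=6/41 → advance +1; mR−mL=-1302/7913 → turn -1·90°
n=1: pose=(7,-2,N); sL=120/349, sR=24/85; mL=12/85, mR=912/29665; mL+mR=60/349 → advance +1; mR−mL=-3276/29665 → turn -1·90°
n=2: pose=(7,-1,E); sL=15/52, sR=30/109; mL=15/109, mR=75/11336; mL+mR=15/104 → advance +1; mR−mL=-1485/11336 → turn -1·90°
n=3: pose=(8,-1,S); sL=40/159, sR=120/397; mL=60/397, mR=-1600/63123; mL+mR=20/159 → advance +1; mR−mL=-11140/63123 → turn -1·90°
n=4: pose=(8,-2,W); sL=12/41, sR=60/193; mL=30/193, mR=-72/7913; mL+mR=6/41 → advance +1; mR−mL=-1302/7913 → turn -1·90°

0 12/41 60/193 30/193 -72/7913 8 -2 W
1 120/349 24/85 12/85 912/29665 7 -2 N
2 15/52 30/109 15/109 75/11336 7 -1 E
3 40/159 120/397 60/397 -1600/63123 8 -1 S
4 12/41 60/193 30/193 -72/7913 8 -2 W
final 7 -2 N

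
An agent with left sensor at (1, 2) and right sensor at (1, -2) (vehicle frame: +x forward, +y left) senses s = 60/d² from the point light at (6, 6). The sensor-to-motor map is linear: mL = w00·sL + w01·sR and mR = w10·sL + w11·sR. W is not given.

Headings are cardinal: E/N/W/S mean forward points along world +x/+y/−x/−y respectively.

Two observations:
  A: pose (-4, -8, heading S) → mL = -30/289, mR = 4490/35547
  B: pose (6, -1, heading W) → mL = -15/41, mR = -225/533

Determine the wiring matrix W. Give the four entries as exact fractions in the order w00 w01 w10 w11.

-1/2 0 1 -1/2

obs A: pose=(-4,-8,S) → sL=60/289, sR=20/123, mL=-30/289, mR=4490/35547
obs B: pose=(6,-1,W) → sL=30/41, sR=30/13, mL=-15/41, mR=-225/533
sensor matrix S = [[60/289, 20/123], [30/41, 30/13]]; det S = 2274400/6315517
solve [mL_A; mL_B] = S·[w00; w01] and [mR_A; mR_B] = S·[w10; w11]:
  w00 = -1/2, w01 = 0, w10 = 1, w11 = -1/2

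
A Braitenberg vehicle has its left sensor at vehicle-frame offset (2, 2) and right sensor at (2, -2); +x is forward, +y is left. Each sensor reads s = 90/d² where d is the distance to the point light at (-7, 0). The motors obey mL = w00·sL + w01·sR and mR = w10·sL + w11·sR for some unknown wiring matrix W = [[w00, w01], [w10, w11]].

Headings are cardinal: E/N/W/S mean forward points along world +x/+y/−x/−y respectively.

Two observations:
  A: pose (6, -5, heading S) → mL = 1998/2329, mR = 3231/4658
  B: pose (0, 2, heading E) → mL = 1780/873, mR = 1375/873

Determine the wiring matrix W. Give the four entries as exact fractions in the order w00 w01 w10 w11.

1 1 1/2 1

obs A: pose=(6,-5,S) → sL=45/137, sR=9/17, mL=1998/2329, mR=3231/4658
obs B: pose=(0,2,E) → sL=90/97, sR=10/9, mL=1780/873, mR=1375/873
sensor matrix S = [[45/137, 9/17], [90/97, 10/9]]; det S = -28520/225913
solve [mL_A; mL_B] = S·[w00; w01] and [mR_A; mR_B] = S·[w10; w11]:
  w00 = 1, w01 = 1, w10 = 1/2, w11 = 1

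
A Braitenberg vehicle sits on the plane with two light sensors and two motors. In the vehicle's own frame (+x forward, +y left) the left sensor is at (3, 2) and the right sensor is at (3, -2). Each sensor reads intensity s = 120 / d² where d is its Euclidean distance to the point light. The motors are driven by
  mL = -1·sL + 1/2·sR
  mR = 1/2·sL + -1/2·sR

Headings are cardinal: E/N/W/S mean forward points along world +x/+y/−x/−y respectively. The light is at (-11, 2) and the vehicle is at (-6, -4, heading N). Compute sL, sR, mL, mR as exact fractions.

20/3 60/29 -490/87 200/87

left sensor world pos  = (-8, -1); dL² = 18
right sensor world pos = (-4, -1); dR² = 58
sL = 120/18 = 20/3
sR = 120/58 = 60/29
mL = -1·sL + 1/2·sR = -490/87
mR = 1/2·sL + -1/2·sR = 200/87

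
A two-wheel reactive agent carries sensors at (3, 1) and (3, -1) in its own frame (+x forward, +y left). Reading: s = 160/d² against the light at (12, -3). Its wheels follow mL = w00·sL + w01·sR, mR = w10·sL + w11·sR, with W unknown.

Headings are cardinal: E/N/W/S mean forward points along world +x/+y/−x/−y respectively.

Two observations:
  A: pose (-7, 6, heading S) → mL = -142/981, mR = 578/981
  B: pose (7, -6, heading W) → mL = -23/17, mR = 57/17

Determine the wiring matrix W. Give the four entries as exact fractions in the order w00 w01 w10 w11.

1/2 -1 1/2 1

obs A: pose=(-7,6,S) → sL=4/9, sR=40/109, mL=-142/981, mR=578/981
obs B: pose=(7,-6,W) → sL=2, sR=40/17, mL=-23/17, mR=57/17
sensor matrix S = [[4/9, 40/109], [2, 40/17]]; det S = 5200/16677
solve [mL_A; mL_B] = S·[w00; w01] and [mR_A; mR_B] = S·[w10; w11]:
  w00 = 1/2, w01 = -1, w10 = 1/2, w11 = 1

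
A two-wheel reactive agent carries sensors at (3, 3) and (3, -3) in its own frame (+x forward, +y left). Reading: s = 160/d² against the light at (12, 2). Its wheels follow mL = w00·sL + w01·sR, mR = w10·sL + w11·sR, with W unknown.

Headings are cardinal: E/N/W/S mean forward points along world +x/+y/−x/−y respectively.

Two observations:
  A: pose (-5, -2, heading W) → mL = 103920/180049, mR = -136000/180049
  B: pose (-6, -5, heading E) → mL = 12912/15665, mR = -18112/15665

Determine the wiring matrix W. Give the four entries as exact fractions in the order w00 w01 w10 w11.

1/2 1 -1 -1

obs A: pose=(-5,-2,W) → sL=160/449, sR=160/401, mL=103920/180049, mR=-136000/180049
obs B: pose=(-6,-5,E) → sL=160/241, sR=32/65, mL=12912/15665, mR=-18112/15665
sensor matrix S = [[160/449, 160/401], [160/241, 32/65]]; det S = -50466816/564093517
solve [mL_A; mL_B] = S·[w00; w01] and [mR_A; mR_B] = S·[w10; w11]:
  w00 = 1/2, w01 = 1, w10 = -1, w11 = -1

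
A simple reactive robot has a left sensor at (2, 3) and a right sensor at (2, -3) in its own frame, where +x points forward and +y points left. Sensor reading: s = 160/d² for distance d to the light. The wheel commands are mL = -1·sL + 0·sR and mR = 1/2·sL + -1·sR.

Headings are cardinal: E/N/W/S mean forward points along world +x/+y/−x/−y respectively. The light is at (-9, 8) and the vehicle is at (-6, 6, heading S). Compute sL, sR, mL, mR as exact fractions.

40/13 10 -40/13 -110/13

left sensor world pos  = (-3, 4); dL² = 52
right sensor world pos = (-9, 4); dR² = 16
sL = 160/52 = 40/13
sR = 160/16 = 10
mL = -1·sL + 0·sR = -40/13
mR = 1/2·sL + -1·sR = -110/13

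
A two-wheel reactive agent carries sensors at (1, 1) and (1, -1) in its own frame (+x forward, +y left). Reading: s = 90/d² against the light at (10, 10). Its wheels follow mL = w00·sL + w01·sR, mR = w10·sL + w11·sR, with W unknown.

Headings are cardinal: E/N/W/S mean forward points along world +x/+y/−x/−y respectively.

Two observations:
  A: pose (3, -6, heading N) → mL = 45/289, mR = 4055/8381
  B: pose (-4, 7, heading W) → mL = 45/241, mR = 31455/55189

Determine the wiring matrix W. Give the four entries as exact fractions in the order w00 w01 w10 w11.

obs A: pose=(3,-6,N) → sL=90/289, sR=10/29, mL=45/289, mR=4055/8381
obs B: pose=(-4,7,W) → sL=90/241, sR=90/229, mL=45/241, mR=31455/55189
sensor matrix S = [[90/289, 10/29], [90/241, 90/229]]; det S = -2952000/462539009
solve [mL_A; mL_B] = S·[w00; w01] and [mR_A; mR_B] = S·[w10; w11]:
  w00 = 1/2, w01 = 0, w10 = 1, w11 = 1/2

1/2 0 1 1/2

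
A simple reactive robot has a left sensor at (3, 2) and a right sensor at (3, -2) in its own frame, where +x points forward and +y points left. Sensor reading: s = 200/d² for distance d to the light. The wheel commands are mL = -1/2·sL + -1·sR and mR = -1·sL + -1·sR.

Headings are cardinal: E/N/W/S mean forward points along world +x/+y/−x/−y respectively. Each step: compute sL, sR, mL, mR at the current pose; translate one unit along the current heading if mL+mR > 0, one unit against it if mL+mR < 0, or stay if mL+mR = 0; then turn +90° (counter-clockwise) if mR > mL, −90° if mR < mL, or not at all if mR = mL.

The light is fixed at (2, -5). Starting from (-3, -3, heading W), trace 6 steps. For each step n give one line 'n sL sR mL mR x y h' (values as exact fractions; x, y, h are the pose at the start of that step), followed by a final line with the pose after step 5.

n=0: pose=(-3,-3,W); sL=25/8, sR=5/2; mL=-65/16, mR=-45/8; mL+mR=-155/16 → advance -1; mR−mL=-25/16 → turn -1·90°
n=1: pose=(-2,-3,N); sL=200/61, sR=200/29; mL=-15100/1769, mR=-18000/1769; mL+mR=-33100/1769 → advance -1; mR−mL=-100/61 → turn -1·90°
n=2: pose=(-2,-4,E); sL=20, sR=100; mL=-110, mR=-120; mL+mR=-230 → advance -1; mR−mL=-10 → turn -1·90°
n=3: pose=(-3,-4,S); sL=200/13, sR=200/53; mL=-7900/689, mR=-13200/689; mL+mR=-21100/689 → advance -1; mR−mL=-100/13 → turn -1·90°
n=4: pose=(-3,-3,W); sL=25/8, sR=5/2; mL=-65/16, mR=-45/8; mL+mR=-155/16 → advance -1; mR−mL=-25/16 → turn -1·90°
n=5: pose=(-2,-3,N); sL=200/61, sR=200/29; mL=-15100/1769, mR=-18000/1769; mL+mR=-33100/1769 → advance -1; mR−mL=-100/61 → turn -1·90°

0 25/8 5/2 -65/16 -45/8 -3 -3 W
1 200/61 200/29 -15100/1769 -18000/1769 -2 -3 N
2 20 100 -110 -120 -2 -4 E
3 200/13 200/53 -7900/689 -13200/689 -3 -4 S
4 25/8 5/2 -65/16 -45/8 -3 -3 W
5 200/61 200/29 -15100/1769 -18000/1769 -2 -3 N
final -2 -4 E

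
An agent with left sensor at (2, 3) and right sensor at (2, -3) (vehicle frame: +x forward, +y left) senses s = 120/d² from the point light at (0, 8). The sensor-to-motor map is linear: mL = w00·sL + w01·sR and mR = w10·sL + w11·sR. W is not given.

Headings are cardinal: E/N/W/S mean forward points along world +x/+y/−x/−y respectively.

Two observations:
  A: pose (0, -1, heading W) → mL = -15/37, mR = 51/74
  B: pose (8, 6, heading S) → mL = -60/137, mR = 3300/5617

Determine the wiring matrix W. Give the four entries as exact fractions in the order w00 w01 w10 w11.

-1/2 0 -1 1/2

obs A: pose=(0,-1,W) → sL=30/37, sR=3, mL=-15/37, mR=51/74
obs B: pose=(8,6,S) → sL=120/137, sR=120/41, mL=-60/137, mR=3300/5617
sensor matrix S = [[30/37, 3], [120/137, 120/41]]; det S = -52920/207829
solve [mL_A; mL_B] = S·[w00; w01] and [mR_A; mR_B] = S·[w10; w11]:
  w00 = -1/2, w01 = 0, w10 = -1, w11 = 1/2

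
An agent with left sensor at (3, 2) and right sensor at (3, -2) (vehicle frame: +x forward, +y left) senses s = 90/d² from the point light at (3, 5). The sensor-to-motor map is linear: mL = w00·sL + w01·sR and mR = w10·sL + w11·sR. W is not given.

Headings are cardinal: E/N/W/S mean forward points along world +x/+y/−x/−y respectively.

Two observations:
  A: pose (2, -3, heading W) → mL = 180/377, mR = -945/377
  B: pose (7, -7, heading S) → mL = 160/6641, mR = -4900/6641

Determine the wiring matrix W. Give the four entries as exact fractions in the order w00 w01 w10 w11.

obs A: pose=(2,-3,W) → sL=45/58, sR=45/26, mL=180/377, mR=-945/377
obs B: pose=(7,-7,S) → sL=10/29, sR=90/229, mL=160/6641, mR=-4900/6641
sensor matrix S = [[45/58, 45/26], [10/29, 90/229]]; det S = -25200/86333
solve [mL_A; mL_B] = S·[w00; w01] and [mR_A; mR_B] = S·[w10; w11]:
  w00 = -1/2, w01 = 1/2, w10 = -1, w11 = -1

-1/2 1/2 -1 -1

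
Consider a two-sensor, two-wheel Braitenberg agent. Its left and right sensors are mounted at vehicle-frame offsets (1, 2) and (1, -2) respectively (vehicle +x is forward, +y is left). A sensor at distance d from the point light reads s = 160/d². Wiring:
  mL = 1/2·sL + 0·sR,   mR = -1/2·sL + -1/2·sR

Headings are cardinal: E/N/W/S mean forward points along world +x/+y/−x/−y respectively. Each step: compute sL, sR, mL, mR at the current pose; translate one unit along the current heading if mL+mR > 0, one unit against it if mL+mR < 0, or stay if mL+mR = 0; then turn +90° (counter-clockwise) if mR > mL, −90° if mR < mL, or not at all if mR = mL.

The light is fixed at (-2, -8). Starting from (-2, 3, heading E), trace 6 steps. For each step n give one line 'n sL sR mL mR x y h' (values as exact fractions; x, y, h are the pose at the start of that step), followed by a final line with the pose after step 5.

n=0: pose=(-2,3,E); sL=16/17, sR=80/41; mL=8/17, mR=-1008/697; mL+mR=-40/41 → advance -1; mR−mL=-1336/697 → turn -1·90°
n=1: pose=(-3,3,S); sL=160/101, sR=160/109; mL=80/101, mR=-16800/11009; mL+mR=-80/109 → advance -1; mR−mL=-25520/11009 → turn -1·90°
n=2: pose=(-3,4,W); sL=20/13, sR=4/5; mL=10/13, mR=-76/65; mL+mR=-2/5 → advance -1; mR−mL=-126/65 → turn -1·90°
n=3: pose=(-2,4,N); sL=160/173, sR=160/173; mL=80/173, mR=-160/173; mL+mR=-80/173 → advance -1; mR−mL=-240/173 → turn -1·90°
n=4: pose=(-2,3,E); sL=16/17, sR=80/41; mL=8/17, mR=-1008/697; mL+mR=-40/41 → advance -1; mR−mL=-1336/697 → turn -1·90°
n=5: pose=(-3,3,S); sL=160/101, sR=160/109; mL=80/101, mR=-16800/11009; mL+mR=-80/109 → advance -1; mR−mL=-25520/11009 → turn -1·90°

0 16/17 80/41 8/17 -1008/697 -2 3 E
1 160/101 160/109 80/101 -16800/11009 -3 3 S
2 20/13 4/5 10/13 -76/65 -3 4 W
3 160/173 160/173 80/173 -160/173 -2 4 N
4 16/17 80/41 8/17 -1008/697 -2 3 E
5 160/101 160/109 80/101 -16800/11009 -3 3 S
final -3 4 W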